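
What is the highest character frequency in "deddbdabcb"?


Input: deddbdabcb
Character counts:
  'a': 1
  'b': 3
  'c': 1
  'd': 4
  'e': 1
Maximum frequency: 4

4


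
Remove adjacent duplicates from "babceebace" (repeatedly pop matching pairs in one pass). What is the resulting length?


Input: babceebace
Stack-based adjacent duplicate removal:
  Read 'b': push. Stack: b
  Read 'a': push. Stack: ba
  Read 'b': push. Stack: bab
  Read 'c': push. Stack: babc
  Read 'e': push. Stack: babce
  Read 'e': matches stack top 'e' => pop. Stack: babc
  Read 'b': push. Stack: babcb
  Read 'a': push. Stack: babcba
  Read 'c': push. Stack: babcbac
  Read 'e': push. Stack: babcbace
Final stack: "babcbace" (length 8)

8


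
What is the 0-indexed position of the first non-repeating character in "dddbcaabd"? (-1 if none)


Input: dddbcaabd
Character frequencies:
  'a': 2
  'b': 2
  'c': 1
  'd': 4
Scanning left to right for freq == 1:
  Position 0 ('d'): freq=4, skip
  Position 1 ('d'): freq=4, skip
  Position 2 ('d'): freq=4, skip
  Position 3 ('b'): freq=2, skip
  Position 4 ('c'): unique! => answer = 4

4


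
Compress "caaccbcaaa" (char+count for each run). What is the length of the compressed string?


Input: caaccbcaaa
Runs:
  'c' x 1 => "c1"
  'a' x 2 => "a2"
  'c' x 2 => "c2"
  'b' x 1 => "b1"
  'c' x 1 => "c1"
  'a' x 3 => "a3"
Compressed: "c1a2c2b1c1a3"
Compressed length: 12

12


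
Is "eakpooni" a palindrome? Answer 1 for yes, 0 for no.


Input: eakpooni
Reversed: inoopkae
  Compare pos 0 ('e') with pos 7 ('i'): MISMATCH
  Compare pos 1 ('a') with pos 6 ('n'): MISMATCH
  Compare pos 2 ('k') with pos 5 ('o'): MISMATCH
  Compare pos 3 ('p') with pos 4 ('o'): MISMATCH
Result: not a palindrome

0


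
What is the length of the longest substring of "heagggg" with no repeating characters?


Input: "heagggg"
Sliding window (track last position of each char):
  Position 0 ('h'): window [0,0] length 1 -- new best
  Position 1 ('e'): window [0,1] length 2 -- new best
  Position 2 ('a'): window [0,2] length 3 -- new best
  Position 3 ('g'): window [0,3] length 4 -- new best
  Position 4 ('g'): repeat (last at 3), move window start to 4
  Position 4 ('g'): window [4,4] length 1
  Position 5 ('g'): repeat (last at 4), move window start to 5
  Position 5 ('g'): window [5,5] length 1
  Position 6 ('g'): repeat (last at 5), move window start to 6
  Position 6 ('g'): window [6,6] length 1
Longest substring with no repeats: "heag" with length 4

4


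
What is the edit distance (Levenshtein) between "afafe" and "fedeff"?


Computing edit distance: "afafe" -> "fedeff"
DP table:
           f    e    d    e    f    f
      0    1    2    3    4    5    6
  a   1    1    2    3    4    5    6
  f   2    1    2    3    4    4    5
  a   3    2    2    3    4    5    5
  f   4    3    3    3    4    4    5
  e   5    4    3    4    3    4    5
Edit distance = dp[5][6] = 5

5


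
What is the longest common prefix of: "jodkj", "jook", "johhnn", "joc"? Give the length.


Words: jodkj, jook, johhnn, joc
  Position 0: all 'j' => match
  Position 1: all 'o' => match
  Position 2: ('d', 'o', 'h', 'c') => mismatch, stop
LCP = "jo" (length 2)

2


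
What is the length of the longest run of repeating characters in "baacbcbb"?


Input: "baacbcbb"
Scanning for longest run:
  Position 1 ('a'): new char, reset run to 1
  Position 2 ('a'): continues run of 'a', length=2
  Position 3 ('c'): new char, reset run to 1
  Position 4 ('b'): new char, reset run to 1
  Position 5 ('c'): new char, reset run to 1
  Position 6 ('b'): new char, reset run to 1
  Position 7 ('b'): continues run of 'b', length=2
Longest run: 'a' with length 2

2


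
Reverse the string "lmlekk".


Input: lmlekk
Reading characters right to left:
  Position 5: 'k'
  Position 4: 'k'
  Position 3: 'e'
  Position 2: 'l'
  Position 1: 'm'
  Position 0: 'l'
Reversed: kkelml

kkelml


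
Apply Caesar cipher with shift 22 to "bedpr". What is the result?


Caesar cipher: shift "bedpr" by 22
  'b' (pos 1) + 22 = pos 23 = 'x'
  'e' (pos 4) + 22 = pos 0 = 'a'
  'd' (pos 3) + 22 = pos 25 = 'z'
  'p' (pos 15) + 22 = pos 11 = 'l'
  'r' (pos 17) + 22 = pos 13 = 'n'
Result: xazln

xazln


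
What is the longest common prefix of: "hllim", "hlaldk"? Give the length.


Words: hllim, hlaldk
  Position 0: all 'h' => match
  Position 1: all 'l' => match
  Position 2: ('l', 'a') => mismatch, stop
LCP = "hl" (length 2)

2


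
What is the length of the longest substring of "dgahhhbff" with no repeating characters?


Input: "dgahhhbff"
Sliding window (track last position of each char):
  Position 0 ('d'): window [0,0] length 1 -- new best
  Position 1 ('g'): window [0,1] length 2 -- new best
  Position 2 ('a'): window [0,2] length 3 -- new best
  Position 3 ('h'): window [0,3] length 4 -- new best
  Position 4 ('h'): repeat (last at 3), move window start to 4
  Position 4 ('h'): window [4,4] length 1
  Position 5 ('h'): repeat (last at 4), move window start to 5
  Position 5 ('h'): window [5,5] length 1
  Position 6 ('b'): window [5,6] length 2
  Position 7 ('f'): window [5,7] length 3
  Position 8 ('f'): repeat (last at 7), move window start to 8
  Position 8 ('f'): window [8,8] length 1
Longest substring with no repeats: "dgah" with length 4

4


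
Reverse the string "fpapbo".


Input: fpapbo
Reading characters right to left:
  Position 5: 'o'
  Position 4: 'b'
  Position 3: 'p'
  Position 2: 'a'
  Position 1: 'p'
  Position 0: 'f'
Reversed: obpapf

obpapf


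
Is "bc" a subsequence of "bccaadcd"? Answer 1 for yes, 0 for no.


Check if "bc" is a subsequence of "bccaadcd"
Greedy scan:
  Position 0 ('b'): matches sub[0] = 'b'
  Position 1 ('c'): matches sub[1] = 'c'
  Position 2 ('c'): no match needed
  Position 3 ('a'): no match needed
  Position 4 ('a'): no match needed
  Position 5 ('d'): no match needed
  Position 6 ('c'): no match needed
  Position 7 ('d'): no match needed
All 2 characters matched => is a subsequence

1


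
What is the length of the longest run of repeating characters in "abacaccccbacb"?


Input: "abacaccccbacb"
Scanning for longest run:
  Position 1 ('b'): new char, reset run to 1
  Position 2 ('a'): new char, reset run to 1
  Position 3 ('c'): new char, reset run to 1
  Position 4 ('a'): new char, reset run to 1
  Position 5 ('c'): new char, reset run to 1
  Position 6 ('c'): continues run of 'c', length=2
  Position 7 ('c'): continues run of 'c', length=3
  Position 8 ('c'): continues run of 'c', length=4
  Position 9 ('b'): new char, reset run to 1
  Position 10 ('a'): new char, reset run to 1
  Position 11 ('c'): new char, reset run to 1
  Position 12 ('b'): new char, reset run to 1
Longest run: 'c' with length 4

4


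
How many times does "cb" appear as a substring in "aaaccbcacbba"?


Searching for "cb" in "aaaccbcacbba"
Scanning each position:
  Position 0: "aa" => no
  Position 1: "aa" => no
  Position 2: "ac" => no
  Position 3: "cc" => no
  Position 4: "cb" => MATCH
  Position 5: "bc" => no
  Position 6: "ca" => no
  Position 7: "ac" => no
  Position 8: "cb" => MATCH
  Position 9: "bb" => no
  Position 10: "ba" => no
Total occurrences: 2

2


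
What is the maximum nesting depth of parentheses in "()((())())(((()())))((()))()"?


Input: "()((())())(((()())))((()))()"
Tracking depth:
  Position 0 '(': depth becomes 1
  Position 1 ')': depth becomes 0
  Position 2 '(': depth becomes 1
  Position 3 '(': depth becomes 2
  Position 4 '(': depth becomes 3
  Position 5 ')': depth becomes 2
  Position 6 ')': depth becomes 1
  Position 7 '(': depth becomes 2
  Position 8 ')': depth becomes 1
  Position 9 ')': depth becomes 0
  Position 10 '(': depth becomes 1
  Position 11 '(': depth becomes 2
  Position 12 '(': depth becomes 3
  Position 13 '(': depth becomes 4
  Position 14 ')': depth becomes 3
  Position 15 '(': depth becomes 4
  Position 16 ')': depth becomes 3
  Position 17 ')': depth becomes 2
  Position 18 ')': depth becomes 1
  Position 19 ')': depth becomes 0
  Position 20 '(': depth becomes 1
  Position 21 '(': depth becomes 2
  Position 22 '(': depth becomes 3
  Position 23 ')': depth becomes 2
  Position 24 ')': depth becomes 1
  Position 25 ')': depth becomes 0
  Position 26 '(': depth becomes 1
  Position 27 ')': depth becomes 0
Maximum depth reached: 4

4


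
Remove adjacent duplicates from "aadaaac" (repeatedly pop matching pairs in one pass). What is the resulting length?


Input: aadaaac
Stack-based adjacent duplicate removal:
  Read 'a': push. Stack: a
  Read 'a': matches stack top 'a' => pop. Stack: (empty)
  Read 'd': push. Stack: d
  Read 'a': push. Stack: da
  Read 'a': matches stack top 'a' => pop. Stack: d
  Read 'a': push. Stack: da
  Read 'c': push. Stack: dac
Final stack: "dac" (length 3)

3


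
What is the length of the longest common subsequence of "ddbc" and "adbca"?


LCS of "ddbc" and "adbca"
DP table:
           a    d    b    c    a
      0    0    0    0    0    0
  d   0    0    1    1    1    1
  d   0    0    1    1    1    1
  b   0    0    1    2    2    2
  c   0    0    1    2    3    3
LCS length = dp[4][5] = 3

3


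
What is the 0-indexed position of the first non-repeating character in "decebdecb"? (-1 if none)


Input: decebdecb
Character frequencies:
  'b': 2
  'c': 2
  'd': 2
  'e': 3
Scanning left to right for freq == 1:
  Position 0 ('d'): freq=2, skip
  Position 1 ('e'): freq=3, skip
  Position 2 ('c'): freq=2, skip
  Position 3 ('e'): freq=3, skip
  Position 4 ('b'): freq=2, skip
  Position 5 ('d'): freq=2, skip
  Position 6 ('e'): freq=3, skip
  Position 7 ('c'): freq=2, skip
  Position 8 ('b'): freq=2, skip
  No unique character found => answer = -1

-1


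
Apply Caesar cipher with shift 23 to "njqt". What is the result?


Caesar cipher: shift "njqt" by 23
  'n' (pos 13) + 23 = pos 10 = 'k'
  'j' (pos 9) + 23 = pos 6 = 'g'
  'q' (pos 16) + 23 = pos 13 = 'n'
  't' (pos 19) + 23 = pos 16 = 'q'
Result: kgnq

kgnq


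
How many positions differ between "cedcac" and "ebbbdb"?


Comparing "cedcac" and "ebbbdb" position by position:
  Position 0: 'c' vs 'e' => DIFFER
  Position 1: 'e' vs 'b' => DIFFER
  Position 2: 'd' vs 'b' => DIFFER
  Position 3: 'c' vs 'b' => DIFFER
  Position 4: 'a' vs 'd' => DIFFER
  Position 5: 'c' vs 'b' => DIFFER
Positions that differ: 6

6


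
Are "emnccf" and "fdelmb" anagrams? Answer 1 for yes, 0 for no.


Strings: "emnccf", "fdelmb"
Sorted first:  ccefmn
Sorted second: bdeflm
Differ at position 0: 'c' vs 'b' => not anagrams

0


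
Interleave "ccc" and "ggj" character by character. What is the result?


Interleaving "ccc" and "ggj":
  Position 0: 'c' from first, 'g' from second => "cg"
  Position 1: 'c' from first, 'g' from second => "cg"
  Position 2: 'c' from first, 'j' from second => "cj"
Result: cgcgcj

cgcgcj


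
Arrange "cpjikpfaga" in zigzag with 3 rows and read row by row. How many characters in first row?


Zigzag "cpjikpfaga" into 3 rows:
Placing characters:
  'c' => row 0
  'p' => row 1
  'j' => row 2
  'i' => row 1
  'k' => row 0
  'p' => row 1
  'f' => row 2
  'a' => row 1
  'g' => row 0
  'a' => row 1
Rows:
  Row 0: "ckg"
  Row 1: "pipaa"
  Row 2: "jf"
First row length: 3

3


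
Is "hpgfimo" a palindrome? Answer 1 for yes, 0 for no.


Input: hpgfimo
Reversed: omifgph
  Compare pos 0 ('h') with pos 6 ('o'): MISMATCH
  Compare pos 1 ('p') with pos 5 ('m'): MISMATCH
  Compare pos 2 ('g') with pos 4 ('i'): MISMATCH
Result: not a palindrome

0


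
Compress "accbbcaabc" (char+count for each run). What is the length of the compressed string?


Input: accbbcaabc
Runs:
  'a' x 1 => "a1"
  'c' x 2 => "c2"
  'b' x 2 => "b2"
  'c' x 1 => "c1"
  'a' x 2 => "a2"
  'b' x 1 => "b1"
  'c' x 1 => "c1"
Compressed: "a1c2b2c1a2b1c1"
Compressed length: 14

14


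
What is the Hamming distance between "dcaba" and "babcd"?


Comparing "dcaba" and "babcd" position by position:
  Position 0: 'd' vs 'b' => differ
  Position 1: 'c' vs 'a' => differ
  Position 2: 'a' vs 'b' => differ
  Position 3: 'b' vs 'c' => differ
  Position 4: 'a' vs 'd' => differ
Total differences (Hamming distance): 5

5


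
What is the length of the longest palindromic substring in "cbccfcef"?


Input: "cbccfcef"
Checking substrings for palindromes:
  [0:3] "cbc" (len 3) => palindrome
  [3:6] "cfc" (len 3) => palindrome
  [2:4] "cc" (len 2) => palindrome
Longest palindromic substring: "cbc" with length 3

3


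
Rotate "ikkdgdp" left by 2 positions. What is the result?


Input: "ikkdgdp", rotate left by 2
First 2 characters: "ik"
Remaining characters: "kdgdp"
Concatenate remaining + first: "kdgdp" + "ik" = "kdgdpik"

kdgdpik


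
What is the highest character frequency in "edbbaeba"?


Input: edbbaeba
Character counts:
  'a': 2
  'b': 3
  'd': 1
  'e': 2
Maximum frequency: 3

3


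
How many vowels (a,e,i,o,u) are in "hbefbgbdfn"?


Input: hbefbgbdfn
Checking each character:
  'h' at position 0: consonant
  'b' at position 1: consonant
  'e' at position 2: vowel (running total: 1)
  'f' at position 3: consonant
  'b' at position 4: consonant
  'g' at position 5: consonant
  'b' at position 6: consonant
  'd' at position 7: consonant
  'f' at position 8: consonant
  'n' at position 9: consonant
Total vowels: 1

1


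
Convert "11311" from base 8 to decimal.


Input: "11311" in base 8
Positional expansion:
  Digit '1' (value 1) x 8^4 = 4096
  Digit '1' (value 1) x 8^3 = 512
  Digit '3' (value 3) x 8^2 = 192
  Digit '1' (value 1) x 8^1 = 8
  Digit '1' (value 1) x 8^0 = 1
Sum = 4809

4809


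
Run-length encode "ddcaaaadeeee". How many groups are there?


Input: ddcaaaadeeee
Scanning for consecutive runs:
  Group 1: 'd' x 2 (positions 0-1)
  Group 2: 'c' x 1 (positions 2-2)
  Group 3: 'a' x 4 (positions 3-6)
  Group 4: 'd' x 1 (positions 7-7)
  Group 5: 'e' x 4 (positions 8-11)
Total groups: 5

5


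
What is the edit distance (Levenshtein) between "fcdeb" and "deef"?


Computing edit distance: "fcdeb" -> "deef"
DP table:
           d    e    e    f
      0    1    2    3    4
  f   1    1    2    3    3
  c   2    2    2    3    4
  d   3    2    3    3    4
  e   4    3    2    3    4
  b   5    4    3    3    4
Edit distance = dp[5][4] = 4

4


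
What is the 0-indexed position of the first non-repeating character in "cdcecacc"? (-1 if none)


Input: cdcecacc
Character frequencies:
  'a': 1
  'c': 5
  'd': 1
  'e': 1
Scanning left to right for freq == 1:
  Position 0 ('c'): freq=5, skip
  Position 1 ('d'): unique! => answer = 1

1


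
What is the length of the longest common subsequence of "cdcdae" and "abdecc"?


LCS of "cdcdae" and "abdecc"
DP table:
           a    b    d    e    c    c
      0    0    0    0    0    0    0
  c   0    0    0    0    0    1    1
  d   0    0    0    1    1    1    1
  c   0    0    0    1    1    2    2
  d   0    0    0    1    1    2    2
  a   0    1    1    1    1    2    2
  e   0    1    1    1    2    2    2
LCS length = dp[6][6] = 2

2


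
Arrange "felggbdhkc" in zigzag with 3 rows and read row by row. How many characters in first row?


Zigzag "felggbdhkc" into 3 rows:
Placing characters:
  'f' => row 0
  'e' => row 1
  'l' => row 2
  'g' => row 1
  'g' => row 0
  'b' => row 1
  'd' => row 2
  'h' => row 1
  'k' => row 0
  'c' => row 1
Rows:
  Row 0: "fgk"
  Row 1: "egbhc"
  Row 2: "ld"
First row length: 3

3


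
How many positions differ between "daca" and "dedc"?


Comparing "daca" and "dedc" position by position:
  Position 0: 'd' vs 'd' => same
  Position 1: 'a' vs 'e' => DIFFER
  Position 2: 'c' vs 'd' => DIFFER
  Position 3: 'a' vs 'c' => DIFFER
Positions that differ: 3

3


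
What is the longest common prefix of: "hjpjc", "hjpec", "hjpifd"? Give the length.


Words: hjpjc, hjpec, hjpifd
  Position 0: all 'h' => match
  Position 1: all 'j' => match
  Position 2: all 'p' => match
  Position 3: ('j', 'e', 'i') => mismatch, stop
LCP = "hjp" (length 3)

3


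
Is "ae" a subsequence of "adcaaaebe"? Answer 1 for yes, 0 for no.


Check if "ae" is a subsequence of "adcaaaebe"
Greedy scan:
  Position 0 ('a'): matches sub[0] = 'a'
  Position 1 ('d'): no match needed
  Position 2 ('c'): no match needed
  Position 3 ('a'): no match needed
  Position 4 ('a'): no match needed
  Position 5 ('a'): no match needed
  Position 6 ('e'): matches sub[1] = 'e'
  Position 7 ('b'): no match needed
  Position 8 ('e'): no match needed
All 2 characters matched => is a subsequence

1


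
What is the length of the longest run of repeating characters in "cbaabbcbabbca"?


Input: "cbaabbcbabbca"
Scanning for longest run:
  Position 1 ('b'): new char, reset run to 1
  Position 2 ('a'): new char, reset run to 1
  Position 3 ('a'): continues run of 'a', length=2
  Position 4 ('b'): new char, reset run to 1
  Position 5 ('b'): continues run of 'b', length=2
  Position 6 ('c'): new char, reset run to 1
  Position 7 ('b'): new char, reset run to 1
  Position 8 ('a'): new char, reset run to 1
  Position 9 ('b'): new char, reset run to 1
  Position 10 ('b'): continues run of 'b', length=2
  Position 11 ('c'): new char, reset run to 1
  Position 12 ('a'): new char, reset run to 1
Longest run: 'a' with length 2

2


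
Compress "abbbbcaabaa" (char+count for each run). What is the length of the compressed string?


Input: abbbbcaabaa
Runs:
  'a' x 1 => "a1"
  'b' x 4 => "b4"
  'c' x 1 => "c1"
  'a' x 2 => "a2"
  'b' x 1 => "b1"
  'a' x 2 => "a2"
Compressed: "a1b4c1a2b1a2"
Compressed length: 12

12


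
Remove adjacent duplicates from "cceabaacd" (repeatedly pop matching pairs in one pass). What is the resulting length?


Input: cceabaacd
Stack-based adjacent duplicate removal:
  Read 'c': push. Stack: c
  Read 'c': matches stack top 'c' => pop. Stack: (empty)
  Read 'e': push. Stack: e
  Read 'a': push. Stack: ea
  Read 'b': push. Stack: eab
  Read 'a': push. Stack: eaba
  Read 'a': matches stack top 'a' => pop. Stack: eab
  Read 'c': push. Stack: eabc
  Read 'd': push. Stack: eabcd
Final stack: "eabcd" (length 5)

5


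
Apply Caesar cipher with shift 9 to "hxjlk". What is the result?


Caesar cipher: shift "hxjlk" by 9
  'h' (pos 7) + 9 = pos 16 = 'q'
  'x' (pos 23) + 9 = pos 6 = 'g'
  'j' (pos 9) + 9 = pos 18 = 's'
  'l' (pos 11) + 9 = pos 20 = 'u'
  'k' (pos 10) + 9 = pos 19 = 't'
Result: qgsut

qgsut


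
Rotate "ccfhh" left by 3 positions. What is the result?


Input: "ccfhh", rotate left by 3
First 3 characters: "ccf"
Remaining characters: "hh"
Concatenate remaining + first: "hh" + "ccf" = "hhccf"

hhccf


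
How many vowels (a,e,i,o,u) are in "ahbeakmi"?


Input: ahbeakmi
Checking each character:
  'a' at position 0: vowel (running total: 1)
  'h' at position 1: consonant
  'b' at position 2: consonant
  'e' at position 3: vowel (running total: 2)
  'a' at position 4: vowel (running total: 3)
  'k' at position 5: consonant
  'm' at position 6: consonant
  'i' at position 7: vowel (running total: 4)
Total vowels: 4

4


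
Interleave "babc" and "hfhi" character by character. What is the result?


Interleaving "babc" and "hfhi":
  Position 0: 'b' from first, 'h' from second => "bh"
  Position 1: 'a' from first, 'f' from second => "af"
  Position 2: 'b' from first, 'h' from second => "bh"
  Position 3: 'c' from first, 'i' from second => "ci"
Result: bhafbhci

bhafbhci


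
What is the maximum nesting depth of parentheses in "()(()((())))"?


Input: "()(()((())))"
Tracking depth:
  Position 0 '(': depth becomes 1
  Position 1 ')': depth becomes 0
  Position 2 '(': depth becomes 1
  Position 3 '(': depth becomes 2
  Position 4 ')': depth becomes 1
  Position 5 '(': depth becomes 2
  Position 6 '(': depth becomes 3
  Position 7 '(': depth becomes 4
  Position 8 ')': depth becomes 3
  Position 9 ')': depth becomes 2
  Position 10 ')': depth becomes 1
  Position 11 ')': depth becomes 0
Maximum depth reached: 4

4


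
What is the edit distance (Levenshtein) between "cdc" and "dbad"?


Computing edit distance: "cdc" -> "dbad"
DP table:
           d    b    a    d
      0    1    2    3    4
  c   1    1    2    3    4
  d   2    1    2    3    3
  c   3    2    2    3    4
Edit distance = dp[3][4] = 4

4


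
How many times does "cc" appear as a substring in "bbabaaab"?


Searching for "cc" in "bbabaaab"
Scanning each position:
  Position 0: "bb" => no
  Position 1: "ba" => no
  Position 2: "ab" => no
  Position 3: "ba" => no
  Position 4: "aa" => no
  Position 5: "aa" => no
  Position 6: "ab" => no
Total occurrences: 0

0


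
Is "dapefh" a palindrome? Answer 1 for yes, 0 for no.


Input: dapefh
Reversed: hfepad
  Compare pos 0 ('d') with pos 5 ('h'): MISMATCH
  Compare pos 1 ('a') with pos 4 ('f'): MISMATCH
  Compare pos 2 ('p') with pos 3 ('e'): MISMATCH
Result: not a palindrome

0


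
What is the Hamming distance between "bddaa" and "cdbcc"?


Comparing "bddaa" and "cdbcc" position by position:
  Position 0: 'b' vs 'c' => differ
  Position 1: 'd' vs 'd' => same
  Position 2: 'd' vs 'b' => differ
  Position 3: 'a' vs 'c' => differ
  Position 4: 'a' vs 'c' => differ
Total differences (Hamming distance): 4

4


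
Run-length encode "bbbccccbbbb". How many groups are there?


Input: bbbccccbbbb
Scanning for consecutive runs:
  Group 1: 'b' x 3 (positions 0-2)
  Group 2: 'c' x 4 (positions 3-6)
  Group 3: 'b' x 4 (positions 7-10)
Total groups: 3

3


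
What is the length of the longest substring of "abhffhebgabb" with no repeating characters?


Input: "abhffhebgabb"
Sliding window (track last position of each char):
  Position 0 ('a'): window [0,0] length 1 -- new best
  Position 1 ('b'): window [0,1] length 2 -- new best
  Position 2 ('h'): window [0,2] length 3 -- new best
  Position 3 ('f'): window [0,3] length 4 -- new best
  Position 4 ('f'): repeat (last at 3), move window start to 4
  Position 4 ('f'): window [4,4] length 1
  Position 5 ('h'): window [4,5] length 2
  Position 6 ('e'): window [4,6] length 3
  Position 7 ('b'): window [4,7] length 4
  Position 8 ('g'): window [4,8] length 5 -- new best
  Position 9 ('a'): window [4,9] length 6 -- new best
  Position 10 ('b'): repeat (last at 7), move window start to 8
  Position 10 ('b'): window [8,10] length 3
  Position 11 ('b'): repeat (last at 10), move window start to 11
  Position 11 ('b'): window [11,11] length 1
Longest substring with no repeats: "fhebga" with length 6

6


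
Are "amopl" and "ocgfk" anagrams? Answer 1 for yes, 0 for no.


Strings: "amopl", "ocgfk"
Sorted first:  almop
Sorted second: cfgko
Differ at position 0: 'a' vs 'c' => not anagrams

0


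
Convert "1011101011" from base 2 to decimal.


Input: "1011101011" in base 2
Positional expansion:
  Digit '1' (value 1) x 2^9 = 512
  Digit '0' (value 0) x 2^8 = 0
  Digit '1' (value 1) x 2^7 = 128
  Digit '1' (value 1) x 2^6 = 64
  Digit '1' (value 1) x 2^5 = 32
  Digit '0' (value 0) x 2^4 = 0
  Digit '1' (value 1) x 2^3 = 8
  Digit '0' (value 0) x 2^2 = 0
  Digit '1' (value 1) x 2^1 = 2
  Digit '1' (value 1) x 2^0 = 1
Sum = 747

747


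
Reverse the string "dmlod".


Input: dmlod
Reading characters right to left:
  Position 4: 'd'
  Position 3: 'o'
  Position 2: 'l'
  Position 1: 'm'
  Position 0: 'd'
Reversed: dolmd

dolmd


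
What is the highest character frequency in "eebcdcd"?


Input: eebcdcd
Character counts:
  'b': 1
  'c': 2
  'd': 2
  'e': 2
Maximum frequency: 2

2


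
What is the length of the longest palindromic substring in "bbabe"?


Input: "bbabe"
Checking substrings for palindromes:
  [1:4] "bab" (len 3) => palindrome
  [0:2] "bb" (len 2) => palindrome
Longest palindromic substring: "bab" with length 3

3


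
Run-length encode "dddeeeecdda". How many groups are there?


Input: dddeeeecdda
Scanning for consecutive runs:
  Group 1: 'd' x 3 (positions 0-2)
  Group 2: 'e' x 4 (positions 3-6)
  Group 3: 'c' x 1 (positions 7-7)
  Group 4: 'd' x 2 (positions 8-9)
  Group 5: 'a' x 1 (positions 10-10)
Total groups: 5

5


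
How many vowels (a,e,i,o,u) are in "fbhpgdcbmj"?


Input: fbhpgdcbmj
Checking each character:
  'f' at position 0: consonant
  'b' at position 1: consonant
  'h' at position 2: consonant
  'p' at position 3: consonant
  'g' at position 4: consonant
  'd' at position 5: consonant
  'c' at position 6: consonant
  'b' at position 7: consonant
  'm' at position 8: consonant
  'j' at position 9: consonant
Total vowels: 0

0


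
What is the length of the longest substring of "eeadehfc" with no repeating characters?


Input: "eeadehfc"
Sliding window (track last position of each char):
  Position 0 ('e'): window [0,0] length 1 -- new best
  Position 1 ('e'): repeat (last at 0), move window start to 1
  Position 1 ('e'): window [1,1] length 1
  Position 2 ('a'): window [1,2] length 2 -- new best
  Position 3 ('d'): window [1,3] length 3 -- new best
  Position 4 ('e'): repeat (last at 1), move window start to 2
  Position 4 ('e'): window [2,4] length 3
  Position 5 ('h'): window [2,5] length 4 -- new best
  Position 6 ('f'): window [2,6] length 5 -- new best
  Position 7 ('c'): window [2,7] length 6 -- new best
Longest substring with no repeats: "adehfc" with length 6

6


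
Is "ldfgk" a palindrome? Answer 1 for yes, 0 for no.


Input: ldfgk
Reversed: kgfdl
  Compare pos 0 ('l') with pos 4 ('k'): MISMATCH
  Compare pos 1 ('d') with pos 3 ('g'): MISMATCH
Result: not a palindrome

0


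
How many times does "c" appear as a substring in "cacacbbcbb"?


Searching for "c" in "cacacbbcbb"
Scanning each position:
  Position 0: "c" => MATCH
  Position 1: "a" => no
  Position 2: "c" => MATCH
  Position 3: "a" => no
  Position 4: "c" => MATCH
  Position 5: "b" => no
  Position 6: "b" => no
  Position 7: "c" => MATCH
  Position 8: "b" => no
  Position 9: "b" => no
Total occurrences: 4

4


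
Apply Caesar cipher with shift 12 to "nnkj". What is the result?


Caesar cipher: shift "nnkj" by 12
  'n' (pos 13) + 12 = pos 25 = 'z'
  'n' (pos 13) + 12 = pos 25 = 'z'
  'k' (pos 10) + 12 = pos 22 = 'w'
  'j' (pos 9) + 12 = pos 21 = 'v'
Result: zzwv

zzwv


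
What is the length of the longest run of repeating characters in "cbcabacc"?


Input: "cbcabacc"
Scanning for longest run:
  Position 1 ('b'): new char, reset run to 1
  Position 2 ('c'): new char, reset run to 1
  Position 3 ('a'): new char, reset run to 1
  Position 4 ('b'): new char, reset run to 1
  Position 5 ('a'): new char, reset run to 1
  Position 6 ('c'): new char, reset run to 1
  Position 7 ('c'): continues run of 'c', length=2
Longest run: 'c' with length 2

2


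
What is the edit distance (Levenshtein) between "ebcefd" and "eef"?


Computing edit distance: "ebcefd" -> "eef"
DP table:
           e    e    f
      0    1    2    3
  e   1    0    1    2
  b   2    1    1    2
  c   3    2    2    2
  e   4    3    2    3
  f   5    4    3    2
  d   6    5    4    3
Edit distance = dp[6][3] = 3

3


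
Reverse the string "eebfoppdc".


Input: eebfoppdc
Reading characters right to left:
  Position 8: 'c'
  Position 7: 'd'
  Position 6: 'p'
  Position 5: 'p'
  Position 4: 'o'
  Position 3: 'f'
  Position 2: 'b'
  Position 1: 'e'
  Position 0: 'e'
Reversed: cdppofbee

cdppofbee


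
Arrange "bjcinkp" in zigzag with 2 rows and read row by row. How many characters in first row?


Zigzag "bjcinkp" into 2 rows:
Placing characters:
  'b' => row 0
  'j' => row 1
  'c' => row 0
  'i' => row 1
  'n' => row 0
  'k' => row 1
  'p' => row 0
Rows:
  Row 0: "bcnp"
  Row 1: "jik"
First row length: 4

4


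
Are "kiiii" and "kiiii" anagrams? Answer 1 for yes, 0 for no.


Strings: "kiiii", "kiiii"
Sorted first:  iiiik
Sorted second: iiiik
Sorted forms match => anagrams

1


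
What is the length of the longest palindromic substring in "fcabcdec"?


Input: "fcabcdec"
Checking substrings for palindromes:
  No multi-char palindromic substrings found
Longest palindromic substring: "f" with length 1

1


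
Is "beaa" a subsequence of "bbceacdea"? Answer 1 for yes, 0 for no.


Check if "beaa" is a subsequence of "bbceacdea"
Greedy scan:
  Position 0 ('b'): matches sub[0] = 'b'
  Position 1 ('b'): no match needed
  Position 2 ('c'): no match needed
  Position 3 ('e'): matches sub[1] = 'e'
  Position 4 ('a'): matches sub[2] = 'a'
  Position 5 ('c'): no match needed
  Position 6 ('d'): no match needed
  Position 7 ('e'): no match needed
  Position 8 ('a'): matches sub[3] = 'a'
All 4 characters matched => is a subsequence

1


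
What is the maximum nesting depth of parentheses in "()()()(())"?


Input: "()()()(())"
Tracking depth:
  Position 0 '(': depth becomes 1
  Position 1 ')': depth becomes 0
  Position 2 '(': depth becomes 1
  Position 3 ')': depth becomes 0
  Position 4 '(': depth becomes 1
  Position 5 ')': depth becomes 0
  Position 6 '(': depth becomes 1
  Position 7 '(': depth becomes 2
  Position 8 ')': depth becomes 1
  Position 9 ')': depth becomes 0
Maximum depth reached: 2

2


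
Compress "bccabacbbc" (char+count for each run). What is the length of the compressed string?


Input: bccabacbbc
Runs:
  'b' x 1 => "b1"
  'c' x 2 => "c2"
  'a' x 1 => "a1"
  'b' x 1 => "b1"
  'a' x 1 => "a1"
  'c' x 1 => "c1"
  'b' x 2 => "b2"
  'c' x 1 => "c1"
Compressed: "b1c2a1b1a1c1b2c1"
Compressed length: 16

16


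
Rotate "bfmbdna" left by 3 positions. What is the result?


Input: "bfmbdna", rotate left by 3
First 3 characters: "bfm"
Remaining characters: "bdna"
Concatenate remaining + first: "bdna" + "bfm" = "bdnabfm"

bdnabfm


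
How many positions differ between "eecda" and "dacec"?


Comparing "eecda" and "dacec" position by position:
  Position 0: 'e' vs 'd' => DIFFER
  Position 1: 'e' vs 'a' => DIFFER
  Position 2: 'c' vs 'c' => same
  Position 3: 'd' vs 'e' => DIFFER
  Position 4: 'a' vs 'c' => DIFFER
Positions that differ: 4

4


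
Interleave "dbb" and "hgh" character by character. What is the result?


Interleaving "dbb" and "hgh":
  Position 0: 'd' from first, 'h' from second => "dh"
  Position 1: 'b' from first, 'g' from second => "bg"
  Position 2: 'b' from first, 'h' from second => "bh"
Result: dhbgbh

dhbgbh


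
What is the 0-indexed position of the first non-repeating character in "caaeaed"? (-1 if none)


Input: caaeaed
Character frequencies:
  'a': 3
  'c': 1
  'd': 1
  'e': 2
Scanning left to right for freq == 1:
  Position 0 ('c'): unique! => answer = 0

0


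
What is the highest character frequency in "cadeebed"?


Input: cadeebed
Character counts:
  'a': 1
  'b': 1
  'c': 1
  'd': 2
  'e': 3
Maximum frequency: 3

3


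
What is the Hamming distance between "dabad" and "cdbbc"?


Comparing "dabad" and "cdbbc" position by position:
  Position 0: 'd' vs 'c' => differ
  Position 1: 'a' vs 'd' => differ
  Position 2: 'b' vs 'b' => same
  Position 3: 'a' vs 'b' => differ
  Position 4: 'd' vs 'c' => differ
Total differences (Hamming distance): 4

4


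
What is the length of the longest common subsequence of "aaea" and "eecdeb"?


LCS of "aaea" and "eecdeb"
DP table:
           e    e    c    d    e    b
      0    0    0    0    0    0    0
  a   0    0    0    0    0    0    0
  a   0    0    0    0    0    0    0
  e   0    1    1    1    1    1    1
  a   0    1    1    1    1    1    1
LCS length = dp[4][6] = 1

1


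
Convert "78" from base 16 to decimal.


Input: "78" in base 16
Positional expansion:
  Digit '7' (value 7) x 16^1 = 112
  Digit '8' (value 8) x 16^0 = 8
Sum = 120

120


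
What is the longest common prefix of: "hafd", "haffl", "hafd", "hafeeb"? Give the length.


Words: hafd, haffl, hafd, hafeeb
  Position 0: all 'h' => match
  Position 1: all 'a' => match
  Position 2: all 'f' => match
  Position 3: ('d', 'f', 'd', 'e') => mismatch, stop
LCP = "haf" (length 3)

3


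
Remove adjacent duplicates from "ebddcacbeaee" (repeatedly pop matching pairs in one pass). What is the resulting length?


Input: ebddcacbeaee
Stack-based adjacent duplicate removal:
  Read 'e': push. Stack: e
  Read 'b': push. Stack: eb
  Read 'd': push. Stack: ebd
  Read 'd': matches stack top 'd' => pop. Stack: eb
  Read 'c': push. Stack: ebc
  Read 'a': push. Stack: ebca
  Read 'c': push. Stack: ebcac
  Read 'b': push. Stack: ebcacb
  Read 'e': push. Stack: ebcacbe
  Read 'a': push. Stack: ebcacbea
  Read 'e': push. Stack: ebcacbeae
  Read 'e': matches stack top 'e' => pop. Stack: ebcacbea
Final stack: "ebcacbea" (length 8)

8


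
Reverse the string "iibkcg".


Input: iibkcg
Reading characters right to left:
  Position 5: 'g'
  Position 4: 'c'
  Position 3: 'k'
  Position 2: 'b'
  Position 1: 'i'
  Position 0: 'i'
Reversed: gckbii

gckbii


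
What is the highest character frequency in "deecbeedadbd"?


Input: deecbeedadbd
Character counts:
  'a': 1
  'b': 2
  'c': 1
  'd': 4
  'e': 4
Maximum frequency: 4

4


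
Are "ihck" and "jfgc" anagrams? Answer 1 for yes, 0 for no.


Strings: "ihck", "jfgc"
Sorted first:  chik
Sorted second: cfgj
Differ at position 1: 'h' vs 'f' => not anagrams

0


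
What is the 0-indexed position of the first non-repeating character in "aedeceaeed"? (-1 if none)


Input: aedeceaeed
Character frequencies:
  'a': 2
  'c': 1
  'd': 2
  'e': 5
Scanning left to right for freq == 1:
  Position 0 ('a'): freq=2, skip
  Position 1 ('e'): freq=5, skip
  Position 2 ('d'): freq=2, skip
  Position 3 ('e'): freq=5, skip
  Position 4 ('c'): unique! => answer = 4

4


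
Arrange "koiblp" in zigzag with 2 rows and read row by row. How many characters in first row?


Zigzag "koiblp" into 2 rows:
Placing characters:
  'k' => row 0
  'o' => row 1
  'i' => row 0
  'b' => row 1
  'l' => row 0
  'p' => row 1
Rows:
  Row 0: "kil"
  Row 1: "obp"
First row length: 3

3


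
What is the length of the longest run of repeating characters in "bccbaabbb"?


Input: "bccbaabbb"
Scanning for longest run:
  Position 1 ('c'): new char, reset run to 1
  Position 2 ('c'): continues run of 'c', length=2
  Position 3 ('b'): new char, reset run to 1
  Position 4 ('a'): new char, reset run to 1
  Position 5 ('a'): continues run of 'a', length=2
  Position 6 ('b'): new char, reset run to 1
  Position 7 ('b'): continues run of 'b', length=2
  Position 8 ('b'): continues run of 'b', length=3
Longest run: 'b' with length 3

3


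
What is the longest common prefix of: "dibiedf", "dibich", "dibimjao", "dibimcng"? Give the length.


Words: dibiedf, dibich, dibimjao, dibimcng
  Position 0: all 'd' => match
  Position 1: all 'i' => match
  Position 2: all 'b' => match
  Position 3: all 'i' => match
  Position 4: ('e', 'c', 'm', 'm') => mismatch, stop
LCP = "dibi" (length 4)

4


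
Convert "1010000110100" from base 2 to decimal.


Input: "1010000110100" in base 2
Positional expansion:
  Digit '1' (value 1) x 2^12 = 4096
  Digit '0' (value 0) x 2^11 = 0
  Digit '1' (value 1) x 2^10 = 1024
  Digit '0' (value 0) x 2^9 = 0
  Digit '0' (value 0) x 2^8 = 0
  Digit '0' (value 0) x 2^7 = 0
  Digit '0' (value 0) x 2^6 = 0
  Digit '1' (value 1) x 2^5 = 32
  Digit '1' (value 1) x 2^4 = 16
  Digit '0' (value 0) x 2^3 = 0
  Digit '1' (value 1) x 2^2 = 4
  Digit '0' (value 0) x 2^1 = 0
  Digit '0' (value 0) x 2^0 = 0
Sum = 5172

5172


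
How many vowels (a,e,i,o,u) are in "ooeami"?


Input: ooeami
Checking each character:
  'o' at position 0: vowel (running total: 1)
  'o' at position 1: vowel (running total: 2)
  'e' at position 2: vowel (running total: 3)
  'a' at position 3: vowel (running total: 4)
  'm' at position 4: consonant
  'i' at position 5: vowel (running total: 5)
Total vowels: 5

5


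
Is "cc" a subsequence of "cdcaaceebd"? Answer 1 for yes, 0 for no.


Check if "cc" is a subsequence of "cdcaaceebd"
Greedy scan:
  Position 0 ('c'): matches sub[0] = 'c'
  Position 1 ('d'): no match needed
  Position 2 ('c'): matches sub[1] = 'c'
  Position 3 ('a'): no match needed
  Position 4 ('a'): no match needed
  Position 5 ('c'): no match needed
  Position 6 ('e'): no match needed
  Position 7 ('e'): no match needed
  Position 8 ('b'): no match needed
  Position 9 ('d'): no match needed
All 2 characters matched => is a subsequence

1


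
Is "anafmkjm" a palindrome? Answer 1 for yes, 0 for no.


Input: anafmkjm
Reversed: mjkmfana
  Compare pos 0 ('a') with pos 7 ('m'): MISMATCH
  Compare pos 1 ('n') with pos 6 ('j'): MISMATCH
  Compare pos 2 ('a') with pos 5 ('k'): MISMATCH
  Compare pos 3 ('f') with pos 4 ('m'): MISMATCH
Result: not a palindrome

0


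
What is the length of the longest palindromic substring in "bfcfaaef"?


Input: "bfcfaaef"
Checking substrings for palindromes:
  [1:4] "fcf" (len 3) => palindrome
  [4:6] "aa" (len 2) => palindrome
Longest palindromic substring: "fcf" with length 3

3


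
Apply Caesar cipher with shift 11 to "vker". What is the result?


Caesar cipher: shift "vker" by 11
  'v' (pos 21) + 11 = pos 6 = 'g'
  'k' (pos 10) + 11 = pos 21 = 'v'
  'e' (pos 4) + 11 = pos 15 = 'p'
  'r' (pos 17) + 11 = pos 2 = 'c'
Result: gvpc

gvpc


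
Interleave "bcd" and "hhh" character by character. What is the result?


Interleaving "bcd" and "hhh":
  Position 0: 'b' from first, 'h' from second => "bh"
  Position 1: 'c' from first, 'h' from second => "ch"
  Position 2: 'd' from first, 'h' from second => "dh"
Result: bhchdh

bhchdh


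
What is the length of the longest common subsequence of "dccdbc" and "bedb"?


LCS of "dccdbc" and "bedb"
DP table:
           b    e    d    b
      0    0    0    0    0
  d   0    0    0    1    1
  c   0    0    0    1    1
  c   0    0    0    1    1
  d   0    0    0    1    1
  b   0    1    1    1    2
  c   0    1    1    1    2
LCS length = dp[6][4] = 2

2


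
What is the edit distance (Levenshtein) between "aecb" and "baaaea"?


Computing edit distance: "aecb" -> "baaaea"
DP table:
           b    a    a    a    e    a
      0    1    2    3    4    5    6
  a   1    1    1    2    3    4    5
  e   2    2    2    2    3    3    4
  c   3    3    3    3    3    4    4
  b   4    3    4    4    4    4    5
Edit distance = dp[4][6] = 5

5


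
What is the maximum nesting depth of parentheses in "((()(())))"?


Input: "((()(())))"
Tracking depth:
  Position 0 '(': depth becomes 1
  Position 1 '(': depth becomes 2
  Position 2 '(': depth becomes 3
  Position 3 ')': depth becomes 2
  Position 4 '(': depth becomes 3
  Position 5 '(': depth becomes 4
  Position 6 ')': depth becomes 3
  Position 7 ')': depth becomes 2
  Position 8 ')': depth becomes 1
  Position 9 ')': depth becomes 0
Maximum depth reached: 4

4


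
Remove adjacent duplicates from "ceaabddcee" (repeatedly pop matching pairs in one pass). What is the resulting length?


Input: ceaabddcee
Stack-based adjacent duplicate removal:
  Read 'c': push. Stack: c
  Read 'e': push. Stack: ce
  Read 'a': push. Stack: cea
  Read 'a': matches stack top 'a' => pop. Stack: ce
  Read 'b': push. Stack: ceb
  Read 'd': push. Stack: cebd
  Read 'd': matches stack top 'd' => pop. Stack: ceb
  Read 'c': push. Stack: cebc
  Read 'e': push. Stack: cebce
  Read 'e': matches stack top 'e' => pop. Stack: cebc
Final stack: "cebc" (length 4)

4


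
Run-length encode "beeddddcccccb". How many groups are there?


Input: beeddddcccccb
Scanning for consecutive runs:
  Group 1: 'b' x 1 (positions 0-0)
  Group 2: 'e' x 2 (positions 1-2)
  Group 3: 'd' x 4 (positions 3-6)
  Group 4: 'c' x 5 (positions 7-11)
  Group 5: 'b' x 1 (positions 12-12)
Total groups: 5

5


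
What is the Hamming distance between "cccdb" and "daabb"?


Comparing "cccdb" and "daabb" position by position:
  Position 0: 'c' vs 'd' => differ
  Position 1: 'c' vs 'a' => differ
  Position 2: 'c' vs 'a' => differ
  Position 3: 'd' vs 'b' => differ
  Position 4: 'b' vs 'b' => same
Total differences (Hamming distance): 4

4


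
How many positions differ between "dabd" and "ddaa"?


Comparing "dabd" and "ddaa" position by position:
  Position 0: 'd' vs 'd' => same
  Position 1: 'a' vs 'd' => DIFFER
  Position 2: 'b' vs 'a' => DIFFER
  Position 3: 'd' vs 'a' => DIFFER
Positions that differ: 3

3


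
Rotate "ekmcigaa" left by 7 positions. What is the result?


Input: "ekmcigaa", rotate left by 7
First 7 characters: "ekmciga"
Remaining characters: "a"
Concatenate remaining + first: "a" + "ekmciga" = "aekmciga"

aekmciga
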